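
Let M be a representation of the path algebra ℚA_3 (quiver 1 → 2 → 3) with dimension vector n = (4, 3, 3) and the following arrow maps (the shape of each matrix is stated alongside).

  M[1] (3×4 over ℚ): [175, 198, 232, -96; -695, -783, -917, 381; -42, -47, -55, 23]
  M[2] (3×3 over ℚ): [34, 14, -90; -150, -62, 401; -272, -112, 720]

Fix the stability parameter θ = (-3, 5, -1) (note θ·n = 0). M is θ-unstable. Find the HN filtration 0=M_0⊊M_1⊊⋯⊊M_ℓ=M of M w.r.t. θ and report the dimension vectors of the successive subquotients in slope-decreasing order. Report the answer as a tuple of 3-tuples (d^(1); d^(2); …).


Barcode: M ≅ I[1,1]^2, I[1,2], I[1,3], I[2,3], I[3,3]. HN layers by μ_θ (4 steps, strictly decreasing):
  μ^(1)=5; μ^(2)=2; μ^(3)=-1; μ^(4)=-3

((0, 1, 0); (0, 2, 2); (0, 0, 1); (4, 0, 0))


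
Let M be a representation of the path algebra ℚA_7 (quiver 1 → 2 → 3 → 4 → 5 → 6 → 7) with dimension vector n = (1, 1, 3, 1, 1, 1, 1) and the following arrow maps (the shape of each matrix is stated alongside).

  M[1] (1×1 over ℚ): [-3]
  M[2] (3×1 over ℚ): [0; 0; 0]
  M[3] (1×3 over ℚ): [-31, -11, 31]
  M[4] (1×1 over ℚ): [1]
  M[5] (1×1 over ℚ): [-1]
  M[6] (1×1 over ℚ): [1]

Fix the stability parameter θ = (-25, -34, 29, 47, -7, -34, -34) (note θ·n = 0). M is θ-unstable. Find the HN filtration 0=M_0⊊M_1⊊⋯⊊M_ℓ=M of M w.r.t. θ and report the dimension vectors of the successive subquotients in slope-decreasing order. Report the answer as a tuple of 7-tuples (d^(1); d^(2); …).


Barcode: M ≅ I[1,2], I[3,3]^2, I[3,7]. HN layers by μ_θ (3 steps, strictly decreasing):
  μ^(1)=29; μ^(2)=1/5; μ^(3)=-59/2

((0, 0, 2, 0, 0, 0, 0); (0, 0, 1, 1, 1, 1, 1); (1, 1, 0, 0, 0, 0, 0))


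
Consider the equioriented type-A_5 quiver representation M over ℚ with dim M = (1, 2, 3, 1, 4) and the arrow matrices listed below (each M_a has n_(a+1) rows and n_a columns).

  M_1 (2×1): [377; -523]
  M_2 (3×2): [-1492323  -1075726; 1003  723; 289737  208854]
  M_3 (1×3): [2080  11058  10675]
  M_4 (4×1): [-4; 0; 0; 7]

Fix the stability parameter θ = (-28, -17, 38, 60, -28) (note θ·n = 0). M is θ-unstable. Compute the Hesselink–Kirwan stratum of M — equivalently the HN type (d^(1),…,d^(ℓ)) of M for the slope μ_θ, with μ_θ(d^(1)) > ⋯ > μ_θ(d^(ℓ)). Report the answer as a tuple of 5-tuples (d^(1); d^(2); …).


Interval decomposition of M: I[1,5], I[2,3], I[3,3], I[5,5]^3.
HN type (ℓ=4): μ^(1)=38; μ^(2)=70/3; μ^(3)=-17; μ^(4)=-28

((0, 0, 2, 0, 0); (0, 0, 1, 1, 1); (0, 2, 0, 0, 0); (1, 0, 0, 0, 3))


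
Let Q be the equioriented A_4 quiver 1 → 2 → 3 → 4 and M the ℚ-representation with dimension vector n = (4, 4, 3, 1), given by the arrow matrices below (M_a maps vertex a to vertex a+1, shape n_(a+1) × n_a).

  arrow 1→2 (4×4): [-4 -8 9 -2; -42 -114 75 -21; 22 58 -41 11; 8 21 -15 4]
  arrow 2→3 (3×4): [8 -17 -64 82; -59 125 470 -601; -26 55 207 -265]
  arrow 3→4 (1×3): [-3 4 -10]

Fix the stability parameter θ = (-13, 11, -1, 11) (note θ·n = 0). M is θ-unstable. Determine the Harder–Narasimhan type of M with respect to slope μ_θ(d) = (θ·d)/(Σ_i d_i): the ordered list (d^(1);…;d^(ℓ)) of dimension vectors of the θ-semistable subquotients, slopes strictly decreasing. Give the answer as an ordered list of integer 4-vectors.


Via rank(M_{q-1}∘⋯∘M_p): M ≅ I[1,1], I[1,3]^2, I[1,4], I[2,2].
μ_θ-semistable layers: μ^(1)=11; μ^(2)=5; μ^(3)=-13

((0, 1, 0, 1); (0, 3, 3, 0); (4, 0, 0, 0))


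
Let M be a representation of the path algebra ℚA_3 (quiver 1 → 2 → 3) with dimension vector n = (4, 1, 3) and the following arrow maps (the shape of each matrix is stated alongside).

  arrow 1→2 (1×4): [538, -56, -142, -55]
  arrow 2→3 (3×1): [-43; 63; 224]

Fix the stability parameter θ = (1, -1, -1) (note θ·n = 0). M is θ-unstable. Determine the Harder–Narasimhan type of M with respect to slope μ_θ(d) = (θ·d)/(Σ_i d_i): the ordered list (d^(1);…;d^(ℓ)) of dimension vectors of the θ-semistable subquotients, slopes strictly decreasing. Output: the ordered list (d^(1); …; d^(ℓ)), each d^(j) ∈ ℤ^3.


Barcode: M ≅ I[1,1]^3, I[1,3], I[3,3]^2. HN layers by μ_θ (3 steps, strictly decreasing):
  μ^(1)=1; μ^(2)=-1/3; μ^(3)=-1

((3, 0, 0); (1, 1, 1); (0, 0, 2))


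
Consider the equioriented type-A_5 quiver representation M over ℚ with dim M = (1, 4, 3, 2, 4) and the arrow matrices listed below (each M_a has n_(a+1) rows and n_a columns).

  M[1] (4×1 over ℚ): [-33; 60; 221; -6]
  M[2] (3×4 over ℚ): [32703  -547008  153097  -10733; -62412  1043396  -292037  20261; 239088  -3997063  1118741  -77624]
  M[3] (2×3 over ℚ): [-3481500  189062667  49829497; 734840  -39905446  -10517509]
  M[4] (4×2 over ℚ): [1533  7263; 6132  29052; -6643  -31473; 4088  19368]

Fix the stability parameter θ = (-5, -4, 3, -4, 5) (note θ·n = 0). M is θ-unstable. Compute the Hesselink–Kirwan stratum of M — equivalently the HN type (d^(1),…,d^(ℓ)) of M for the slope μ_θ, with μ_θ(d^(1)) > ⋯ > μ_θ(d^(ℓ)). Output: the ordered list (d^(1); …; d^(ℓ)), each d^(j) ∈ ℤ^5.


Barcode: M ≅ I[1,5], I[2,2], I[2,3], I[2,4], I[5,5]^3. HN layers by μ_θ (5 steps, strictly decreasing):
  μ^(1)=5; μ^(2)=3; μ^(3)=-1/2; μ^(4)=-4; μ^(5)=-5

((0, 0, 0, 0, 4); (0, 0, 1, 0, 0); (0, 0, 2, 2, 0); (0, 4, 0, 0, 0); (1, 0, 0, 0, 0))


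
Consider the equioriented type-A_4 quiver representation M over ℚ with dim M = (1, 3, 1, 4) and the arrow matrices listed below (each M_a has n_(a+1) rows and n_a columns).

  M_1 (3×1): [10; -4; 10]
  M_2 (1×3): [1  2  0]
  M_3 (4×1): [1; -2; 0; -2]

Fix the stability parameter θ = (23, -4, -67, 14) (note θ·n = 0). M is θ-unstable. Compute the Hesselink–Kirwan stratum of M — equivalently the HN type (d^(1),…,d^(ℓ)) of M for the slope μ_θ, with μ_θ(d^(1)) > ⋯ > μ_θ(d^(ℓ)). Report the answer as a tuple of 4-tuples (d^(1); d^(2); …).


Interval decomposition of M: I[1,4], I[2,2]^2, I[4,4]^3.
HN type (ℓ=3): μ^(1)=14; μ^(2)=-4; μ^(3)=-16

((0, 0, 0, 4); (0, 2, 0, 0); (1, 1, 1, 0))


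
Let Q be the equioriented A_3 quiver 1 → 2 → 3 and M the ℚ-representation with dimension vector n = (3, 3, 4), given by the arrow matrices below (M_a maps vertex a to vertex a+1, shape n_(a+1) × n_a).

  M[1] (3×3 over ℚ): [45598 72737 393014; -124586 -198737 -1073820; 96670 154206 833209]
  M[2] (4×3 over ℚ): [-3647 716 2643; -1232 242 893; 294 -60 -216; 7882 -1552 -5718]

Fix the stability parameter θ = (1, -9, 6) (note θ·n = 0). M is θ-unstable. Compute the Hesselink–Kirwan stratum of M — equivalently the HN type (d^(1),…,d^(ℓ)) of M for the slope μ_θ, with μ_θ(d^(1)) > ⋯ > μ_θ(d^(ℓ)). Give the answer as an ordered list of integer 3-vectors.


Interval decomposition of M: I[1,1], I[1,3]^2, I[2,2], I[3,3]^2.
HN type (ℓ=4): μ^(1)=6; μ^(2)=1; μ^(3)=-4; μ^(4)=-9

((0, 0, 4); (1, 0, 0); (2, 2, 0); (0, 1, 0))


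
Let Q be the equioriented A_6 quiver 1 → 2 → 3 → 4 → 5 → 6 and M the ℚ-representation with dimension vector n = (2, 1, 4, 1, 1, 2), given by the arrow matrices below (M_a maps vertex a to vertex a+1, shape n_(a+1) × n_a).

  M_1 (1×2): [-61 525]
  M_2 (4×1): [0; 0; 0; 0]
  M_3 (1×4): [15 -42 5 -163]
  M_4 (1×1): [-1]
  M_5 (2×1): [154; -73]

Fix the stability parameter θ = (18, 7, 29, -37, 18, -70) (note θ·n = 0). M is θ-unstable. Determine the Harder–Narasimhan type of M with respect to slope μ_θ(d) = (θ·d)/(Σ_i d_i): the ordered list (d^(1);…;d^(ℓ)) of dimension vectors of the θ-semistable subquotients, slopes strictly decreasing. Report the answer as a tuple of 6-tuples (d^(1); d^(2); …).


Interval decomposition of M: I[1,1], I[1,2], I[3,3]^3, I[3,6], I[6,6].
HN type (ℓ=5): μ^(1)=29; μ^(2)=18; μ^(3)=25/2; μ^(4)=-15; μ^(5)=-70

((0, 0, 3, 0, 0, 0); (1, 0, 0, 0, 0, 0); (1, 1, 0, 0, 0, 0); (0, 0, 1, 1, 1, 1); (0, 0, 0, 0, 0, 1))


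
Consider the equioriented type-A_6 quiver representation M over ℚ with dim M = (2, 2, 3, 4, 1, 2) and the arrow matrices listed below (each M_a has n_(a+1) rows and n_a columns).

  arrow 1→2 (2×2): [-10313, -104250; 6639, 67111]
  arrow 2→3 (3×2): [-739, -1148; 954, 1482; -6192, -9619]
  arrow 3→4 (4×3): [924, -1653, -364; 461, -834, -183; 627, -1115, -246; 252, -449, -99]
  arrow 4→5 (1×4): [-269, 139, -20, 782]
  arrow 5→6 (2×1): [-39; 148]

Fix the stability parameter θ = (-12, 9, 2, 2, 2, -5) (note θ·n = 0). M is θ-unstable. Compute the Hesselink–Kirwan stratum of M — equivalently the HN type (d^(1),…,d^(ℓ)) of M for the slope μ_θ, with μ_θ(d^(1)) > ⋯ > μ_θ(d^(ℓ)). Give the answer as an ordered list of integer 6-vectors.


Interval decomposition of M: I[1,4], I[1,6], I[3,4], I[4,4], I[6,6].
HN type (ℓ=4): μ^(1)=13/3; μ^(2)=2; μ^(3)=-5; μ^(4)=-12

((0, 1, 1, 1, 0, 0); (0, 1, 2, 3, 1, 1); (0, 0, 0, 0, 0, 1); (2, 0, 0, 0, 0, 0))


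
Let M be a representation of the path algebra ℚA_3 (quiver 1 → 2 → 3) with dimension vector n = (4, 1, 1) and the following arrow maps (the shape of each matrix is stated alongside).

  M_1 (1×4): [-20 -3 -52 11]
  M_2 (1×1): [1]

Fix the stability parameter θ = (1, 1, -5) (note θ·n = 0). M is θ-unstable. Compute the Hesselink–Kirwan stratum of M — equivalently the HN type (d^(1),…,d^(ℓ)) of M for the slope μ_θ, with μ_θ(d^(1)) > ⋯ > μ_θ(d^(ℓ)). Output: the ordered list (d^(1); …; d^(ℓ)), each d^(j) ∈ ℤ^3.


Interval decomposition of M: I[1,1]^3, I[1,3].
HN type (ℓ=2): μ^(1)=1; μ^(2)=-1

((3, 0, 0); (1, 1, 1))


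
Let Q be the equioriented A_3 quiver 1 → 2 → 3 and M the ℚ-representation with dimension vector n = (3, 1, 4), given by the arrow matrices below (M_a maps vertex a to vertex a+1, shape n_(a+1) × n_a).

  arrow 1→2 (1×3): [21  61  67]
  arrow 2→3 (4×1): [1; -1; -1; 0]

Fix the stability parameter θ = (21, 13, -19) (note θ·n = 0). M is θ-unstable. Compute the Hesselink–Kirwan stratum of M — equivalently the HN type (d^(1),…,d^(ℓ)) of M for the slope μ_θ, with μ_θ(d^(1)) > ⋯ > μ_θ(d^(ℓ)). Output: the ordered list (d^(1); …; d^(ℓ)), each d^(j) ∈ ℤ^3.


Barcode: M ≅ I[1,1]^2, I[1,3], I[3,3]^3. HN layers by μ_θ (3 steps, strictly decreasing):
  μ^(1)=21; μ^(2)=5; μ^(3)=-19

((2, 0, 0); (1, 1, 1); (0, 0, 3))


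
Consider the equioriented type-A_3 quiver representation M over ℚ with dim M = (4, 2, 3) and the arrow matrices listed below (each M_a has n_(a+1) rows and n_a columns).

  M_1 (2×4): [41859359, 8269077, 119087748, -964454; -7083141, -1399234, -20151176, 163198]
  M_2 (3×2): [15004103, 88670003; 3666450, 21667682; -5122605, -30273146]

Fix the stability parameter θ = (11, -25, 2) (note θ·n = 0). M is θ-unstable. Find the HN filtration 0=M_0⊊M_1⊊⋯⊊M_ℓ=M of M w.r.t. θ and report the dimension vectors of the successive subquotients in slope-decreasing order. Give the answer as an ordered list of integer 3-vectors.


Via rank(M_{q-1}∘⋯∘M_p): M ≅ I[1,1]^2, I[1,3]^2, I[3,3].
μ_θ-semistable layers: μ^(1)=11; μ^(2)=2; μ^(3)=-7

((2, 0, 0); (0, 0, 3); (2, 2, 0))


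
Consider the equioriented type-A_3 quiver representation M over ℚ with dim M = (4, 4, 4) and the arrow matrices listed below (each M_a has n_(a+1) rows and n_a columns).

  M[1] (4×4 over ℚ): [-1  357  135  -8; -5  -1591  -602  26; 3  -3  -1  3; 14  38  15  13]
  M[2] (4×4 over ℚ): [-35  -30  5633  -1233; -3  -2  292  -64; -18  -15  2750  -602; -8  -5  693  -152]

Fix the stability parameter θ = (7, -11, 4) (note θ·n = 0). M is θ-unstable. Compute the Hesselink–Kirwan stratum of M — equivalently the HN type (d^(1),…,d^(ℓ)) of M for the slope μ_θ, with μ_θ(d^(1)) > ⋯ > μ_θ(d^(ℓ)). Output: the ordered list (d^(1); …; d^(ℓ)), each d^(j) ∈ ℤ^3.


Via rank(M_{q-1}∘⋯∘M_p): M ≅ I[1,1], I[1,3]^3, I[2,3].
μ_θ-semistable layers: μ^(1)=7; μ^(2)=4; μ^(3)=-2; μ^(4)=-11

((1, 0, 0); (0, 0, 4); (3, 3, 0); (0, 1, 0))


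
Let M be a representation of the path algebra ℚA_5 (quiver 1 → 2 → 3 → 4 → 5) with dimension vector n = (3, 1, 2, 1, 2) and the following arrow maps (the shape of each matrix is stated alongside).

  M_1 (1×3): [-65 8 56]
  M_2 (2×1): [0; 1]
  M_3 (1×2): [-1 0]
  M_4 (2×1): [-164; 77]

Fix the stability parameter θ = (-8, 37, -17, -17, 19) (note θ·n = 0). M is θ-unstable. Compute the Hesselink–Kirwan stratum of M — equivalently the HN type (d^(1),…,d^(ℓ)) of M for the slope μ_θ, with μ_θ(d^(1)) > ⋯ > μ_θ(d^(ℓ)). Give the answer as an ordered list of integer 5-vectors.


Via rank(M_{q-1}∘⋯∘M_p): M ≅ I[1,1]^2, I[1,3], I[3,5], I[5,5].
μ_θ-semistable layers: μ^(1)=19; μ^(2)=10; μ^(3)=-8; μ^(4)=-17

((0, 0, 0, 0, 2); (0, 1, 1, 0, 0); (3, 0, 0, 0, 0); (0, 0, 1, 1, 0))


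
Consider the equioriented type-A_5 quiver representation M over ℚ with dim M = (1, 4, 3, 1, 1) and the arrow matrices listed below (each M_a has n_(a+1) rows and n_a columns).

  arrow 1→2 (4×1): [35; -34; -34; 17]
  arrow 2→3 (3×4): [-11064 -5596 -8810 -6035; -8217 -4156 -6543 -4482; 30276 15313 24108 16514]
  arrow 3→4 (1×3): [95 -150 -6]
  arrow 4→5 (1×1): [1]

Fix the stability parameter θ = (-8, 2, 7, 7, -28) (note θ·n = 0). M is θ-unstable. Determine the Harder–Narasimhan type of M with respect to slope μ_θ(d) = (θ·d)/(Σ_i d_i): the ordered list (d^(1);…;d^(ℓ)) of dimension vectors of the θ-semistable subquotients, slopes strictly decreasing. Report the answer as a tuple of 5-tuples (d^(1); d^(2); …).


Barcode: M ≅ I[1,5], I[2,2], I[2,3]^2. HN layers by μ_θ (4 steps, strictly decreasing):
  μ^(1)=7; μ^(2)=2; μ^(3)=-3; μ^(4)=-8

((0, 0, 2, 0, 0); (0, 3, 0, 0, 0); (0, 1, 1, 1, 1); (1, 0, 0, 0, 0))


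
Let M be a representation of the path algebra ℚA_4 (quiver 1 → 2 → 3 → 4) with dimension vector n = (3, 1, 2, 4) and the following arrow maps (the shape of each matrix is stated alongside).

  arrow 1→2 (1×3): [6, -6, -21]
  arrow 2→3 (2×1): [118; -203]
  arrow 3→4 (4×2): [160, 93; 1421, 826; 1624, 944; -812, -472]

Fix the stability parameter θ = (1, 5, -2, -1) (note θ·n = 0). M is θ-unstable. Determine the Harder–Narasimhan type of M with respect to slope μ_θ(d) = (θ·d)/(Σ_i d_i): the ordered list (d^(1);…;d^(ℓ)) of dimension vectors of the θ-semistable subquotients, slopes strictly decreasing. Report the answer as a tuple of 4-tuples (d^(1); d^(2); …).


Barcode: M ≅ I[1,1]^2, I[1,4], I[3,4], I[4,4]^2. HN layers by μ_θ (4 steps, strictly decreasing):
  μ^(1)=1; μ^(2)=3/4; μ^(3)=-1; μ^(4)=-2

((2, 0, 0, 0); (1, 1, 1, 1); (0, 0, 0, 3); (0, 0, 1, 0))


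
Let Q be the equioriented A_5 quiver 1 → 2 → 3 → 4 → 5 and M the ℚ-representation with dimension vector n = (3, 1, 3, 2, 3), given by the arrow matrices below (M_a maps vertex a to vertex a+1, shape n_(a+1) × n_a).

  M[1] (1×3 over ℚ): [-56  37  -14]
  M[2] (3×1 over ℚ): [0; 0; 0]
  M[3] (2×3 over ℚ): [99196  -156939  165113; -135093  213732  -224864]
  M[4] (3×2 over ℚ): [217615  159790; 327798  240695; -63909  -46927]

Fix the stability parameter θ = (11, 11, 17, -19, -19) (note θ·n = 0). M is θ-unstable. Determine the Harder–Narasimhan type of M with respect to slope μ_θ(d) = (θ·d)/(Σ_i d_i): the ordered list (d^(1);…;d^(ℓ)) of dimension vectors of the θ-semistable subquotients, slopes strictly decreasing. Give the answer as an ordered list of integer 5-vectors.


Interval decomposition of M: I[1,1]^2, I[1,2], I[3,3], I[3,5]^2, I[5,5].
HN type (ℓ=4): μ^(1)=17; μ^(2)=11; μ^(3)=-7; μ^(4)=-19

((0, 0, 1, 0, 0); (3, 1, 0, 0, 0); (0, 0, 2, 2, 2); (0, 0, 0, 0, 1))


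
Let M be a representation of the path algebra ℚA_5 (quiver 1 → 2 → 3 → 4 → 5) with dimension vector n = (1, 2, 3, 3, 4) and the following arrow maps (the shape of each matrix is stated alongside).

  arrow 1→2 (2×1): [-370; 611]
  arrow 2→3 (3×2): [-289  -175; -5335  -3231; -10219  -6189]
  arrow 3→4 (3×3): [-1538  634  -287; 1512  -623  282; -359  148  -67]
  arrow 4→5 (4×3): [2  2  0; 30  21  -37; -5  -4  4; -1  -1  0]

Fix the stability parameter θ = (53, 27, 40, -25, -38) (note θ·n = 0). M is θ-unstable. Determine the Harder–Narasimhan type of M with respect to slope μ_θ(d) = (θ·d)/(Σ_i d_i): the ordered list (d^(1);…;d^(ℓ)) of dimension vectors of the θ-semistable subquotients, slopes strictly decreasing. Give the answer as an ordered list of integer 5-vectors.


Barcode: M ≅ I[1,5], I[2,5], I[3,5], I[5,5]. HN layers by μ_θ (4 steps, strictly decreasing):
  μ^(1)=57/5; μ^(2)=1; μ^(3)=-23/3; μ^(4)=-38

((1, 1, 1, 1, 1); (0, 1, 1, 1, 1); (0, 0, 1, 1, 1); (0, 0, 0, 0, 1))


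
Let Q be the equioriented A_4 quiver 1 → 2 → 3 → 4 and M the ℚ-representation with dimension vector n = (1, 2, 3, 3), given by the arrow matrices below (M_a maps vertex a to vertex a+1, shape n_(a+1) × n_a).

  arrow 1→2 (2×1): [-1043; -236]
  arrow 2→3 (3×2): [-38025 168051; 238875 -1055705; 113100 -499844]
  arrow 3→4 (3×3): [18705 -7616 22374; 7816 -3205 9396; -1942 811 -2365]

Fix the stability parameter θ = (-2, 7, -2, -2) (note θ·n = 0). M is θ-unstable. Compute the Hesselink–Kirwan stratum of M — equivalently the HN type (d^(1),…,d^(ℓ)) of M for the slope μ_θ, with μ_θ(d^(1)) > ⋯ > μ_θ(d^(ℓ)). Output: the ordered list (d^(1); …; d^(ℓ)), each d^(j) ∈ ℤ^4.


Interval decomposition of M: I[1,4], I[2,2], I[3,4]^2.
HN type (ℓ=3): μ^(1)=7; μ^(2)=1; μ^(3)=-2

((0, 1, 0, 0); (0, 1, 1, 1); (1, 0, 2, 2))


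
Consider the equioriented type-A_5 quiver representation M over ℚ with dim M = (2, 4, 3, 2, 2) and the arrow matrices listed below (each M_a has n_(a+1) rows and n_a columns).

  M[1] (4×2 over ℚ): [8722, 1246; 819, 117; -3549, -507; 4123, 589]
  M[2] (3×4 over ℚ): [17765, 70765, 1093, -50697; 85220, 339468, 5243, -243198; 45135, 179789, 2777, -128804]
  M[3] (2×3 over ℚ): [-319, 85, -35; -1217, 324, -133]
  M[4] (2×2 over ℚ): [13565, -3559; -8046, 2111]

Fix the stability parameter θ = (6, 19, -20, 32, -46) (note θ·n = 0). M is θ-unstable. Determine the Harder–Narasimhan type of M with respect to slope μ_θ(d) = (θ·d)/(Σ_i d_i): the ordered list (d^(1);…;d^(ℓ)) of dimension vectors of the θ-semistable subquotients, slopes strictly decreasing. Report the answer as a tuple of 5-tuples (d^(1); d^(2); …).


Interval decomposition of M: I[1,1], I[1,5], I[2,2], I[2,3], I[2,5].
HN type (ℓ=5): μ^(1)=19; μ^(2)=6; μ^(3)=-1/2; μ^(4)=-9/5; μ^(5)=-15/4

((0, 1, 0, 0, 0); (1, 0, 0, 0, 0); (0, 1, 1, 0, 0); (1, 1, 1, 1, 1); (0, 1, 1, 1, 1))


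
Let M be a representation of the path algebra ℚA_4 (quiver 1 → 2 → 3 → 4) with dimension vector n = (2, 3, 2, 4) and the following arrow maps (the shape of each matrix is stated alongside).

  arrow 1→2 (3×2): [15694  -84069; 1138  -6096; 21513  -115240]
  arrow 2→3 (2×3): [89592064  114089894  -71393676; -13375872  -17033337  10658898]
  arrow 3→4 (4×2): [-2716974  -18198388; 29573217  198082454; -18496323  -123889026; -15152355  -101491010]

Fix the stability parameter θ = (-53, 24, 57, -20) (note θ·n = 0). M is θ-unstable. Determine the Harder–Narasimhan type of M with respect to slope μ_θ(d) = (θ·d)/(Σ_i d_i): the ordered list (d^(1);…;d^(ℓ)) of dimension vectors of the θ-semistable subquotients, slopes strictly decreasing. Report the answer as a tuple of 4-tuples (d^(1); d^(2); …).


Barcode: M ≅ I[1,2]^2, I[2,3], I[3,4], I[4,4]^3. HN layers by μ_θ (5 steps, strictly decreasing):
  μ^(1)=57; μ^(2)=24; μ^(3)=37/2; μ^(4)=-20; μ^(5)=-53

((0, 0, 1, 0); (0, 3, 0, 0); (0, 0, 1, 1); (0, 0, 0, 3); (2, 0, 0, 0))


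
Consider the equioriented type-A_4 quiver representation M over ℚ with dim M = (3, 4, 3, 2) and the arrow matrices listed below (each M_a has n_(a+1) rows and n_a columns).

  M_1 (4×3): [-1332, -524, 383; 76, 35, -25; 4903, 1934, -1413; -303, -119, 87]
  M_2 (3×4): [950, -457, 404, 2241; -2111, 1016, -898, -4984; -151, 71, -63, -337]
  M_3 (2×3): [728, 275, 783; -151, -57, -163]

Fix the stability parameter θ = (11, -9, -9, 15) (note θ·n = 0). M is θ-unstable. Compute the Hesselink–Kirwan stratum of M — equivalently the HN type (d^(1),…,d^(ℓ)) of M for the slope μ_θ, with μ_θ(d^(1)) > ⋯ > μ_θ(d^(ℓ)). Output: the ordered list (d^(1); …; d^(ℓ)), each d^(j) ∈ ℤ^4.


Interval decomposition of M: I[1,3], I[1,4]^2, I[2,2].
HN type (ℓ=3): μ^(1)=15; μ^(2)=-7/3; μ^(3)=-9

((0, 0, 0, 2); (3, 3, 3, 0); (0, 1, 0, 0))


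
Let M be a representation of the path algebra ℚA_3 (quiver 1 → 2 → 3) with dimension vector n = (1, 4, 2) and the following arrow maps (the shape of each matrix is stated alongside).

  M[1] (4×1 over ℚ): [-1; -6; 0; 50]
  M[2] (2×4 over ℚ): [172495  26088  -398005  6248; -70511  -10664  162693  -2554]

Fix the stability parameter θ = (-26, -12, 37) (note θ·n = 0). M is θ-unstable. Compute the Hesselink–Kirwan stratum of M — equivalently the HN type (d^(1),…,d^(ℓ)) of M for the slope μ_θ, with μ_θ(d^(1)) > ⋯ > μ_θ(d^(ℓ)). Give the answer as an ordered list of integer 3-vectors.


Via rank(M_{q-1}∘⋯∘M_p): M ≅ I[1,3], I[2,2]^2, I[2,3].
μ_θ-semistable layers: μ^(1)=37; μ^(2)=-12; μ^(3)=-26

((0, 0, 2); (0, 4, 0); (1, 0, 0))


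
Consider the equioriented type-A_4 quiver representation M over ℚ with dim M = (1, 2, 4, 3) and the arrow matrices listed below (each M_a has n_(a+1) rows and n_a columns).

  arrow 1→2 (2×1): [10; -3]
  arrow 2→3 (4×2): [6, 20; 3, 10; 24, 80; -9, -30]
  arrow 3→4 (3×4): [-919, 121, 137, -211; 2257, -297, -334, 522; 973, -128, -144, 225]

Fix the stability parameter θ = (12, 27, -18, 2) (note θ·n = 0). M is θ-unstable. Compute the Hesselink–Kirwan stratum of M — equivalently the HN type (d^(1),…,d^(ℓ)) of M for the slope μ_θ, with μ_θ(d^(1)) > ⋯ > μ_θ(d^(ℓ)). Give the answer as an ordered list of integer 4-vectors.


Via rank(M_{q-1}∘⋯∘M_p): M ≅ I[1,2], I[2,4], I[3,3], I[3,4]^2.
μ_θ-semistable layers: μ^(1)=27; μ^(2)=12; μ^(3)=11/3; μ^(4)=2; μ^(5)=-18

((0, 1, 0, 0); (1, 0, 0, 0); (0, 1, 1, 1); (0, 0, 0, 2); (0, 0, 3, 0))


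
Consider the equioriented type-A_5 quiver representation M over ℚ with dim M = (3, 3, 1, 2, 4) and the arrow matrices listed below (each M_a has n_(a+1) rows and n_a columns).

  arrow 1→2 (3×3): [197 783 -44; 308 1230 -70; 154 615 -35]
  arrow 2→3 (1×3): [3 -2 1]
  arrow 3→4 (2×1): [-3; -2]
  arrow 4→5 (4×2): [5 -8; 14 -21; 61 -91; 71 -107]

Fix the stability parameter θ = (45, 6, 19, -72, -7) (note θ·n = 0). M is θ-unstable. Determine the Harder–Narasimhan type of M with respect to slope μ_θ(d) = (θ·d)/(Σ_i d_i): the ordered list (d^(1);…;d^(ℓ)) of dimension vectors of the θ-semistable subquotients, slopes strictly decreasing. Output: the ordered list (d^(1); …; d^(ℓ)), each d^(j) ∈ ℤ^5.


Interval decomposition of M: I[1,1], I[1,2], I[1,5], I[2,2], I[4,5], I[5,5]^2.
HN type (ℓ=6): μ^(1)=45; μ^(2)=51/2; μ^(3)=6; μ^(4)=-9/5; μ^(5)=-7; μ^(6)=-72

((1, 0, 0, 0, 0); (1, 1, 0, 0, 0); (0, 1, 0, 0, 0); (1, 1, 1, 1, 1); (0, 0, 0, 0, 3); (0, 0, 0, 1, 0))


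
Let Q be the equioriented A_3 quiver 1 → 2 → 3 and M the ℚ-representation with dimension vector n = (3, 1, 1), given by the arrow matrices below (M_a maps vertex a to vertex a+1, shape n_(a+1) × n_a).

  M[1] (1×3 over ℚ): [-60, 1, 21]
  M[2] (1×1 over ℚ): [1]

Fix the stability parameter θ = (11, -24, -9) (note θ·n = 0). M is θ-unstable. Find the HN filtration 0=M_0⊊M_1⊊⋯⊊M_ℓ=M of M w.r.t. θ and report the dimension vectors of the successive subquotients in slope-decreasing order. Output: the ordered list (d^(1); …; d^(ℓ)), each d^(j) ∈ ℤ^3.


Interval decomposition of M: I[1,1]^2, I[1,3].
HN type (ℓ=2): μ^(1)=11; μ^(2)=-22/3

((2, 0, 0); (1, 1, 1))


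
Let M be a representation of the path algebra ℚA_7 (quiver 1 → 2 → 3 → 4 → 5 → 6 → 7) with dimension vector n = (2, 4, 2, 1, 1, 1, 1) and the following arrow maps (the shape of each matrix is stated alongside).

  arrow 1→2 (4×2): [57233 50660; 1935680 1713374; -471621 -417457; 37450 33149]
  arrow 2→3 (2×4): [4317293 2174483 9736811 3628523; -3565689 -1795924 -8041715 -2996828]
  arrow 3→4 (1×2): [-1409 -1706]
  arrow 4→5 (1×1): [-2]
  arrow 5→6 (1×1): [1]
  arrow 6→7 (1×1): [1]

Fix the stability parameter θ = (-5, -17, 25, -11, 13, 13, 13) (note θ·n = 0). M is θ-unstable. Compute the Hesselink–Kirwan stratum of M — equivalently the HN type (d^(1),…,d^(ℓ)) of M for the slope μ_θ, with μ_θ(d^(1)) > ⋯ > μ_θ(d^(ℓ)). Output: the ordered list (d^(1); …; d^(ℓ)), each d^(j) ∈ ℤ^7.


Barcode: M ≅ I[1,2], I[1,3], I[2,2], I[2,7]. HN layers by μ_θ (5 steps, strictly decreasing):
  μ^(1)=25; μ^(2)=13; μ^(3)=7; μ^(4)=-11; μ^(5)=-17

((0, 0, 1, 0, 0, 0, 0); (0, 0, 0, 0, 1, 1, 1); (0, 0, 1, 1, 0, 0, 0); (2, 2, 0, 0, 0, 0, 0); (0, 2, 0, 0, 0, 0, 0))


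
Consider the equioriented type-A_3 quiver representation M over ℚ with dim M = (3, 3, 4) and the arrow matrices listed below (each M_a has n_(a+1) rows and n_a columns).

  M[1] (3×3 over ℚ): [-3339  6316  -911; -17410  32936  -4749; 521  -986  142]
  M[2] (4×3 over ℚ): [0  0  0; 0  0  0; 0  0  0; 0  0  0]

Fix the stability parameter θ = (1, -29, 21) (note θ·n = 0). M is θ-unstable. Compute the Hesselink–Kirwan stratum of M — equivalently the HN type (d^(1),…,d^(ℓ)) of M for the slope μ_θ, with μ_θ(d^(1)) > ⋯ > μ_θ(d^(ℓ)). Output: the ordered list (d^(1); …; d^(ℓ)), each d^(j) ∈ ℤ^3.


Barcode: M ≅ I[1,2]^3, I[3,3]^4. HN layers by μ_θ (2 steps, strictly decreasing):
  μ^(1)=21; μ^(2)=-14

((0, 0, 4); (3, 3, 0))


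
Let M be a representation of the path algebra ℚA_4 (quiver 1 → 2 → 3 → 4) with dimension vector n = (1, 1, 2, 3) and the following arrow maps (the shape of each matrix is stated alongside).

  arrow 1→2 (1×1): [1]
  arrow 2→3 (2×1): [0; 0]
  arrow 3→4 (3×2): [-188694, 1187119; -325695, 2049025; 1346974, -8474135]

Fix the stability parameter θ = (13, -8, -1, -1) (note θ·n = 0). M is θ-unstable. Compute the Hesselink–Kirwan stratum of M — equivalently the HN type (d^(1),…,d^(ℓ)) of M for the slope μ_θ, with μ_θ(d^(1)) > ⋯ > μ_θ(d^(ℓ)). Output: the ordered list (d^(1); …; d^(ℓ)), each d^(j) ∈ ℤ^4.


Via rank(M_{q-1}∘⋯∘M_p): M ≅ I[1,2], I[3,4]^2, I[4,4].
μ_θ-semistable layers: μ^(1)=5/2; μ^(2)=-1

((1, 1, 0, 0); (0, 0, 2, 3))


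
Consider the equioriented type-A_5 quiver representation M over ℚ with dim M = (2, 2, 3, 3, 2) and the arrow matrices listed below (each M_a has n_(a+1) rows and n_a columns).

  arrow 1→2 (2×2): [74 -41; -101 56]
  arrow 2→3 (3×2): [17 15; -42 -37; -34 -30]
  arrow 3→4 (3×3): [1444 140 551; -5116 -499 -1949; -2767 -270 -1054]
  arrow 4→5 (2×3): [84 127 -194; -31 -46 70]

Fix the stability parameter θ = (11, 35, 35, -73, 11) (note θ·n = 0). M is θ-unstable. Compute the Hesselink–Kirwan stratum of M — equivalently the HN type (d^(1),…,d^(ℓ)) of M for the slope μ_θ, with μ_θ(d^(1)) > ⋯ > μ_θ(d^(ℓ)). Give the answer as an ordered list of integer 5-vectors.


Interval decomposition of M: I[1,4], I[1,5], I[3,5].
HN type (ℓ=3): μ^(1)=11; μ^(2)=2; μ^(3)=-19

((0, 0, 0, 0, 2); (2, 2, 2, 2, 0); (0, 0, 1, 1, 0))


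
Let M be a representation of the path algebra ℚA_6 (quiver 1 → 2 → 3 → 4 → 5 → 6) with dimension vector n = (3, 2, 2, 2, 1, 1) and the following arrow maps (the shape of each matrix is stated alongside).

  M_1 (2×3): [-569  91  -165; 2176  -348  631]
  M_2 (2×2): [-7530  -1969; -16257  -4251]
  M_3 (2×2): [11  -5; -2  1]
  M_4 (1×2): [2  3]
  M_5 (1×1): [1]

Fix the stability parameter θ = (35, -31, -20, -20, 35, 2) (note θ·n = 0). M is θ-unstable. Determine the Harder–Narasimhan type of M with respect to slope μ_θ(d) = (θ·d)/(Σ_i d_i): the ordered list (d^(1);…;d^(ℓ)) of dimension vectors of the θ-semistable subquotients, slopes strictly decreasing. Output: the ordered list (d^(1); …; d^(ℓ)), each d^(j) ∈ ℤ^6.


Barcode: M ≅ I[1,1], I[1,4], I[1,6]. HN layers by μ_θ (3 steps, strictly decreasing):
  μ^(1)=35; μ^(2)=37/2; μ^(3)=-9

((1, 0, 0, 0, 0, 0); (0, 0, 0, 0, 1, 1); (2, 2, 2, 2, 0, 0))


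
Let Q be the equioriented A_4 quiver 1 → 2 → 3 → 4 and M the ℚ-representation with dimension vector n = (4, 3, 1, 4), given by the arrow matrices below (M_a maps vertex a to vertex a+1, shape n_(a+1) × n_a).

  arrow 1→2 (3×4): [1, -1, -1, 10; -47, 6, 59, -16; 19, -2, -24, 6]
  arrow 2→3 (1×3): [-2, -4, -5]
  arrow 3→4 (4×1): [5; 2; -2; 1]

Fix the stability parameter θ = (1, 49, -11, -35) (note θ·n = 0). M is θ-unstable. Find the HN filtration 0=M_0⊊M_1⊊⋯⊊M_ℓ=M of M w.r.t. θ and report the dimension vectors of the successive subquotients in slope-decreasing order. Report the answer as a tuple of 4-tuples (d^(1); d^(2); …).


Via rank(M_{q-1}∘⋯∘M_p): M ≅ I[1,1], I[1,2]^2, I[1,4], I[4,4]^3.
μ_θ-semistable layers: μ^(1)=49; μ^(2)=1; μ^(3)=-35

((0, 2, 0, 0); (4, 1, 1, 1); (0, 0, 0, 3))


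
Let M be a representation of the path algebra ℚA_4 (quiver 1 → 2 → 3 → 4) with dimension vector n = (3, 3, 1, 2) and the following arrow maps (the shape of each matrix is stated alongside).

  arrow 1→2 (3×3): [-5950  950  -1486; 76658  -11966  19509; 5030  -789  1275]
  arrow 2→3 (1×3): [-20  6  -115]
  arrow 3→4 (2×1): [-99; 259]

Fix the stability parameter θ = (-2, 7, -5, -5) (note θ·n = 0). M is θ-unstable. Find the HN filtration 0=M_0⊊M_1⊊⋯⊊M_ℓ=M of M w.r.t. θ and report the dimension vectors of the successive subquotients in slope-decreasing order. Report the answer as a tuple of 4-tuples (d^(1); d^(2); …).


Via rank(M_{q-1}∘⋯∘M_p): M ≅ I[1,2]^2, I[1,4], I[4,4].
μ_θ-semistable layers: μ^(1)=7; μ^(2)=-1; μ^(3)=-2; μ^(4)=-5

((0, 2, 0, 0); (0, 1, 1, 1); (3, 0, 0, 0); (0, 0, 0, 1))


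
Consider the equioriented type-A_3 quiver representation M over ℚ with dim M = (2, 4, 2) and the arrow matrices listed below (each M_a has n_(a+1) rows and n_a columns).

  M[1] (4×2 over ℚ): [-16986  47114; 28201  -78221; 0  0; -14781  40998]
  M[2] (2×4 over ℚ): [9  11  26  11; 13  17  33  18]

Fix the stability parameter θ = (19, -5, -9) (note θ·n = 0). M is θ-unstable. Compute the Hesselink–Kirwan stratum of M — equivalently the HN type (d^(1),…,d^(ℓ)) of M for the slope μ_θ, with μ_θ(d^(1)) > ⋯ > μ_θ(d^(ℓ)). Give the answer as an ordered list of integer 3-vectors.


Interval decomposition of M: I[1,3]^2, I[2,2]^2.
HN type (ℓ=2): μ^(1)=5/3; μ^(2)=-5

((2, 2, 2); (0, 2, 0))


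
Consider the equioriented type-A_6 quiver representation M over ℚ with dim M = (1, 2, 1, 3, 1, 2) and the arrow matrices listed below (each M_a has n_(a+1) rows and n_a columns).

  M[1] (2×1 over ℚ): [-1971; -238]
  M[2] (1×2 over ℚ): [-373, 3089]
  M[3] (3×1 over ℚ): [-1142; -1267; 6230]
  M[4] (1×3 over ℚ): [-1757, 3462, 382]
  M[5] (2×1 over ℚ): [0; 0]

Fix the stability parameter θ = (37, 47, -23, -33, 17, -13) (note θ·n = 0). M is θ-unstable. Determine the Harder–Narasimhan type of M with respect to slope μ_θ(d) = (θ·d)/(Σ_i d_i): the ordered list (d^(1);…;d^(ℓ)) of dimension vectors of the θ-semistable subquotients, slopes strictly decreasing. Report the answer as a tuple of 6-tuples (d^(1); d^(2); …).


Via rank(M_{q-1}∘⋯∘M_p): M ≅ I[1,4], I[2,2], I[4,4], I[4,5], I[6,6]^2.
μ_θ-semistable layers: μ^(1)=47; μ^(2)=17; μ^(3)=7; μ^(4)=-13; μ^(5)=-33

((0, 1, 0, 0, 0, 0); (0, 0, 0, 0, 1, 0); (1, 1, 1, 1, 0, 0); (0, 0, 0, 0, 0, 2); (0, 0, 0, 2, 0, 0))


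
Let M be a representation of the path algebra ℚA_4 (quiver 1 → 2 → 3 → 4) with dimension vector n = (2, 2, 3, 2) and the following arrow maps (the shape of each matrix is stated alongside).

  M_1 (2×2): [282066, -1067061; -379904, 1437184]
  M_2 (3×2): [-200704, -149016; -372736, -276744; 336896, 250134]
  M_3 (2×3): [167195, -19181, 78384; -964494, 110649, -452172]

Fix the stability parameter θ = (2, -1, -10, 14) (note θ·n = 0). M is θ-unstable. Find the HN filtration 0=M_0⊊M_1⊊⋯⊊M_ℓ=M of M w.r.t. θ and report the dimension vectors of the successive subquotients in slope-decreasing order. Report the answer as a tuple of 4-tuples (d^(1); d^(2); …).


Via rank(M_{q-1}∘⋯∘M_p): M ≅ I[1,1], I[1,2], I[2,3], I[3,4]^2.
μ_θ-semistable layers: μ^(1)=14; μ^(2)=2; μ^(3)=1/2; μ^(4)=-11/2; μ^(5)=-10

((0, 0, 0, 2); (1, 0, 0, 0); (1, 1, 0, 0); (0, 1, 1, 0); (0, 0, 2, 0))


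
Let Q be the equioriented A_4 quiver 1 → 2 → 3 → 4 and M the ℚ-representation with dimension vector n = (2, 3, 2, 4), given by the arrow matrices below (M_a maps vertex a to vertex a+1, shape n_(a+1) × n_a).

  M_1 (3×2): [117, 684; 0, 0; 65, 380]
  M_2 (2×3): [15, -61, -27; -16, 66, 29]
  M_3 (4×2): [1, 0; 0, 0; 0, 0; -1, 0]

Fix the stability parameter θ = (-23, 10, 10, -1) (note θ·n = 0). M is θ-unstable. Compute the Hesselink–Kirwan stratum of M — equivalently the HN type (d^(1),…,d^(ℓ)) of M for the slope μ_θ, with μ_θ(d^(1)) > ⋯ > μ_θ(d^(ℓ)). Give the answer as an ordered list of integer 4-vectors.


Interval decomposition of M: I[1,1], I[1,3], I[2,2], I[2,4], I[4,4]^3.
HN type (ℓ=4): μ^(1)=10; μ^(2)=19/3; μ^(3)=-1; μ^(4)=-23

((0, 2, 1, 0); (0, 1, 1, 1); (0, 0, 0, 3); (2, 0, 0, 0))


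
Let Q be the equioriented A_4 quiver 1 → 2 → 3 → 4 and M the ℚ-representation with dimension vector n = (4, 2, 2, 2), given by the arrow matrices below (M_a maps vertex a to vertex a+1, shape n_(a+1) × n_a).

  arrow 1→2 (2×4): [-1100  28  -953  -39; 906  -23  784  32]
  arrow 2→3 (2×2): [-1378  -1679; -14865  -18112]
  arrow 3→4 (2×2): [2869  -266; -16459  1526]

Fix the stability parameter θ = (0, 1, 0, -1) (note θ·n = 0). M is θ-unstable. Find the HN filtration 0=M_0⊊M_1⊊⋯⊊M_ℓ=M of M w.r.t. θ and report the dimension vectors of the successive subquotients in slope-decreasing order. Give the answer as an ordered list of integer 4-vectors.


Via rank(M_{q-1}∘⋯∘M_p): M ≅ I[1,1]^2, I[1,3], I[1,4], I[4,4].
μ_θ-semistable layers: μ^(1)=1/2; μ^(2)=0; μ^(3)=-1

((0, 1, 1, 0); (4, 1, 1, 1); (0, 0, 0, 1))


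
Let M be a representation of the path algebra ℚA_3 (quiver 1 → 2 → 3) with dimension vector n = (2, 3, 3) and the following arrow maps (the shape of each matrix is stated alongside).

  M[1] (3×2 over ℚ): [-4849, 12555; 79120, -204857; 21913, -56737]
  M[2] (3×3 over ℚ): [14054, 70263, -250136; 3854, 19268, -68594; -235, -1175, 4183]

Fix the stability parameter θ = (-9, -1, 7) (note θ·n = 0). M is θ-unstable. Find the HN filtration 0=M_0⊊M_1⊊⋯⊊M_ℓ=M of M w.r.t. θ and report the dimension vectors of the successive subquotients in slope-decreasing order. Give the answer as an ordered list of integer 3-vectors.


Interval decomposition of M: I[1,2], I[1,3], I[2,3], I[3,3].
HN type (ℓ=3): μ^(1)=7; μ^(2)=-1; μ^(3)=-9

((0, 0, 3); (0, 3, 0); (2, 0, 0))


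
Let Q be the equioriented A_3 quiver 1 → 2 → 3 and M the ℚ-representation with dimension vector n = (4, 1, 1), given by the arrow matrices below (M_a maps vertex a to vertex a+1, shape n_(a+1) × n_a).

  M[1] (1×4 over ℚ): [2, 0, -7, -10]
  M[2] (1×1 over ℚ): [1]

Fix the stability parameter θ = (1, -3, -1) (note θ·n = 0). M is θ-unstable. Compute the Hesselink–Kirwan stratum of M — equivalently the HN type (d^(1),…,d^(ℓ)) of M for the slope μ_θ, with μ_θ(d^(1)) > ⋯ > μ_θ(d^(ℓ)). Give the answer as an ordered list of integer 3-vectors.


Interval decomposition of M: I[1,1]^3, I[1,3].
HN type (ℓ=2): μ^(1)=1; μ^(2)=-1

((3, 0, 0); (1, 1, 1))


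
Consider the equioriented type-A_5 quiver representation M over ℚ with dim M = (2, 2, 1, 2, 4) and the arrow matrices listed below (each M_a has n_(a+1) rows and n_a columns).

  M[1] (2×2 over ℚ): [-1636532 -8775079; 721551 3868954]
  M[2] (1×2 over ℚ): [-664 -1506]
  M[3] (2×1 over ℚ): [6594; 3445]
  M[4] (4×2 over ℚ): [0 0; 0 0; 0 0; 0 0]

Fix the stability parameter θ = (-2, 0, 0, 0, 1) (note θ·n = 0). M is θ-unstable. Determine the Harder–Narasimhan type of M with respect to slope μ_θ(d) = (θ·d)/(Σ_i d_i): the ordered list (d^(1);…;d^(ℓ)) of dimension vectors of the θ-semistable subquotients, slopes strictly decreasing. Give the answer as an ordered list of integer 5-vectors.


Via rank(M_{q-1}∘⋯∘M_p): M ≅ I[1,2], I[1,4], I[4,4], I[5,5]^4.
μ_θ-semistable layers: μ^(1)=1; μ^(2)=0; μ^(3)=-2

((0, 0, 0, 0, 4); (0, 2, 1, 2, 0); (2, 0, 0, 0, 0))


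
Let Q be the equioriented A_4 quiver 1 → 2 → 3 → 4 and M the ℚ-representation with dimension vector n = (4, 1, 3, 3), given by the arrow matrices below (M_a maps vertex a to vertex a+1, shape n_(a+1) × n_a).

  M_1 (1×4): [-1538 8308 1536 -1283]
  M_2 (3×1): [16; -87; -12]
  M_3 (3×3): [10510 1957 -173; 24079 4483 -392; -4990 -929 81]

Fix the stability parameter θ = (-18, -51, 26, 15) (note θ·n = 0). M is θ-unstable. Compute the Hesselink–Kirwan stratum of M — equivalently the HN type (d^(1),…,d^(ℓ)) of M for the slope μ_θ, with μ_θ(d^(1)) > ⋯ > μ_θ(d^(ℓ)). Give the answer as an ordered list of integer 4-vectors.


Interval decomposition of M: I[1,1]^3, I[1,4], I[3,3], I[3,4], I[4,4].
HN type (ℓ=5): μ^(1)=26; μ^(2)=41/2; μ^(3)=15; μ^(4)=-18; μ^(5)=-69/2

((0, 0, 1, 0); (0, 0, 2, 2); (0, 0, 0, 1); (3, 0, 0, 0); (1, 1, 0, 0))


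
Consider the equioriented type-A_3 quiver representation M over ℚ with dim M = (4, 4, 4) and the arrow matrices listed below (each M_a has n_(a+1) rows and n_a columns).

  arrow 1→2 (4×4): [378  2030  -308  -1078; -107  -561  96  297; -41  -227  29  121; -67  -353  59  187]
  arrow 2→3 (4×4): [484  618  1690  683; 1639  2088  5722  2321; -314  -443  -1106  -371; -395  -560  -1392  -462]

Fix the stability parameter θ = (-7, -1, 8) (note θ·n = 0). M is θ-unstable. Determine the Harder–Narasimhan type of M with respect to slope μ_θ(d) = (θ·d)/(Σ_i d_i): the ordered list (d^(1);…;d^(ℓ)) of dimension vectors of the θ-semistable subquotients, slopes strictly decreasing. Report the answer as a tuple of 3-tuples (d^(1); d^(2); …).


Interval decomposition of M: I[1,1]^2, I[1,3]^2, I[2,2], I[2,3], I[3,3].
HN type (ℓ=3): μ^(1)=8; μ^(2)=-1; μ^(3)=-7

((0, 0, 4); (0, 4, 0); (4, 0, 0))


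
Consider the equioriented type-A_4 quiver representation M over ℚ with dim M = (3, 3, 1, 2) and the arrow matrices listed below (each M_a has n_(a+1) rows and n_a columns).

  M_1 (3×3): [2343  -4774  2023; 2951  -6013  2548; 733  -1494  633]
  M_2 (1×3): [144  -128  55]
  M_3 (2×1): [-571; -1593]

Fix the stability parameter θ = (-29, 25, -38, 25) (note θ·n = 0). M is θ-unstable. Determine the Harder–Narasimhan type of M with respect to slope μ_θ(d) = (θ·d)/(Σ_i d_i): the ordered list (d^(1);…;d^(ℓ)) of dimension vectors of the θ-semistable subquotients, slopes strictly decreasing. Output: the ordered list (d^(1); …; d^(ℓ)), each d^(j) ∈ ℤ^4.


Interval decomposition of M: I[1,1], I[1,2], I[1,4], I[2,2], I[4,4].
HN type (ℓ=3): μ^(1)=25; μ^(2)=-13/2; μ^(3)=-29

((0, 2, 0, 2); (0, 1, 1, 0); (3, 0, 0, 0))


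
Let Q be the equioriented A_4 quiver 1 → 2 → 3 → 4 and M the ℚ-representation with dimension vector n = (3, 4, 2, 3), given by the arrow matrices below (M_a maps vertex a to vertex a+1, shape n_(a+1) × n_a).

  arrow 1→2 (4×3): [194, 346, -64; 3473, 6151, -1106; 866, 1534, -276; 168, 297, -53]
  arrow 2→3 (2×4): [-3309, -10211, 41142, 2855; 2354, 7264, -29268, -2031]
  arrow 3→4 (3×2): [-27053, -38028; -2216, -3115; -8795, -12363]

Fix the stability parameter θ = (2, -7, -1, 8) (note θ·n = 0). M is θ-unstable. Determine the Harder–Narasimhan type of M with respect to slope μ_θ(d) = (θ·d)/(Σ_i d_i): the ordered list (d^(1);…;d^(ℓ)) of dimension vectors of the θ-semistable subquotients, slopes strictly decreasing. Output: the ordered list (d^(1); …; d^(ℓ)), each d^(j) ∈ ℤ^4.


Via rank(M_{q-1}∘⋯∘M_p): M ≅ I[1,1], I[1,4]^2, I[2,2]^2, I[4,4].
μ_θ-semistable layers: μ^(1)=8; μ^(2)=2; μ^(3)=-1; μ^(4)=-5/2; μ^(5)=-7

((0, 0, 0, 3); (1, 0, 0, 0); (0, 0, 2, 0); (2, 2, 0, 0); (0, 2, 0, 0))
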